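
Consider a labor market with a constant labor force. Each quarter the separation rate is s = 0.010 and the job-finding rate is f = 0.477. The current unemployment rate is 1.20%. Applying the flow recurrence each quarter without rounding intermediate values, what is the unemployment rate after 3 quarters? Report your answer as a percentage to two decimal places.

Unemployment rate after three quarters ≈ 1.94%.

With a fixed labor force, u_{t+1} = u_t + s·(1−u_t) − f·u_t = u_t·(1−s−f) + s.
Here 1−s−f = 0.513 and s = 0.010.
u_1 = 0.012000 × 0.513 + 0.010 = 0.016156.
u_2 = 0.016156 × 0.513 + 0.010 = 0.018288.
u_3 = 0.018288 × 0.513 + 0.010 = 0.019382.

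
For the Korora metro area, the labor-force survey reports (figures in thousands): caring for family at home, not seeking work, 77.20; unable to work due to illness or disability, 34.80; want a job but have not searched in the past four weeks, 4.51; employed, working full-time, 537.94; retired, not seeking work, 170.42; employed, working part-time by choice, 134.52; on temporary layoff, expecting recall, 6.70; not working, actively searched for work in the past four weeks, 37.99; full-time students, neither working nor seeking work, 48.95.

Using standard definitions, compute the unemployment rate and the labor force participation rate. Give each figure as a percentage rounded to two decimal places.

Employed = 537.94 + 134.52 = 672.46 thousand.
Unemployed = 6.70 + 37.99 = 44.69 thousand (jobless and actively searching, or on temporary layoff).
Labor force = 672.46 + 44.69 = 717.15 thousand.
Not in labor force = 77.20 + 34.80 + 4.51 + 170.42 + 48.95 = 335.88 thousand (those not working and not actively searching are outside the labor force — including those who want a job but have given up searching).
Civilian working-age population = 717.15 + 335.88 = 1,053.03 thousand.
Unemployment rate = 44.69 / 717.15 = 6.23%.
Labor force participation rate = 717.15 / 1,053.03 = 68.10%.

Unemployment rate ≈ 6.23%; labor force participation rate ≈ 68.10%.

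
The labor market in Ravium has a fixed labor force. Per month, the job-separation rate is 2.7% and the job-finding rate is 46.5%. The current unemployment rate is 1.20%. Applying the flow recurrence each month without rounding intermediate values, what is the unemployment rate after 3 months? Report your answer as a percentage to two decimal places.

With a fixed labor force, u_{t+1} = u_t + s·(1−u_t) − f·u_t = u_t·(1−s−f) + s.
Here 1−s−f = 0.508 and s = 0.027.
u_1 = 0.012000 × 0.508 + 0.027 = 0.033096.
u_2 = 0.033096 × 0.508 + 0.027 = 0.043813.
u_3 = 0.043813 × 0.508 + 0.027 = 0.049257.

Unemployment rate after three months ≈ 4.93%.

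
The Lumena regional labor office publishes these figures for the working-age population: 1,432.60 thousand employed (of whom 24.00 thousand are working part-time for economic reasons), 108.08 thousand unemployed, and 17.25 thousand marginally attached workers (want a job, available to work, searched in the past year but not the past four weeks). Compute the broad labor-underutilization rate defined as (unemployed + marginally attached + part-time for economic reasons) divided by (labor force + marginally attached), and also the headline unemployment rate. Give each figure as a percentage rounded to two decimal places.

Labor force = 1,432.60 + 108.08 = 1,540.68 thousand.
Numerator = 108.08 + 17.25 + 24.00 = 149.33 thousand.
Denominator = 1,540.68 + 17.25 = 1,557.93 thousand.
Broad rate = 149.33 / 1,557.93 = 9.59%.
Headline unemployment rate = 108.08 / 1,540.68 = 7.02%.

Broad underutilization rate ≈ 9.59%; headline unemployment rate ≈ 7.02%.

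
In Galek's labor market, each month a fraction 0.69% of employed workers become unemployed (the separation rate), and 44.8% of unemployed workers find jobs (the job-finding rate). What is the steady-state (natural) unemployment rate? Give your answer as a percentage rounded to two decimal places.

At steady state the flows balance: s·E = f·U, so U/(E+U) = s/(s+f).
u* = 0.69 / (0.69 + 44.8) = 0.69 / 45.49 = 1.52%.

Steady-state unemployment rate ≈ 1.52%.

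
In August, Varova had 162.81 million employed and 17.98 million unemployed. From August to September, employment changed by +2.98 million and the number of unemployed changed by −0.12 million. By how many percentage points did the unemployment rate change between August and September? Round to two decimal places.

The unemployment rate changed by −0.22 percentage points.

August: labor force = 162.81 + 17.98 = 180.79; u = 17.98/180.79 = 9.95%.
September: labor force = 165.79 + 17.86 = 183.65; u = 17.86/183.65 = 9.73%.
Change = 9.73% − 9.95% = −0.22 pp.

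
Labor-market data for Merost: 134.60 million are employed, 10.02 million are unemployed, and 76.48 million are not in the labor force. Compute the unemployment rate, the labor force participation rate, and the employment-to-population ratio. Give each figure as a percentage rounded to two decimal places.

Labor force = employed + unemployed = 134.60 + 10.02 = 144.62 million.
Working-age population = 144.62 + 76.48 = 221.10 million.
Unemployment rate = 10.02 / 144.62 = 6.93%.
Labor force participation rate = 144.62 / 221.10 = 65.41%.
Employment-population ratio = 134.60 / 221.10 = 60.88%.

Unemployment rate ≈ 6.93%; labor force participation rate ≈ 65.41%; employment-population ratio ≈ 60.88%.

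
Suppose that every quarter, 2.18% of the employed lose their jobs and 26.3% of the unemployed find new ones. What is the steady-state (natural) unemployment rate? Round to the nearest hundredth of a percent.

At steady state the flows balance: s·E = f·U, so U/(E+U) = s/(s+f).
u* = 2.18 / (2.18 + 26.3) = 2.18 / 28.48 = 7.65%.

Steady-state unemployment rate ≈ 7.65%.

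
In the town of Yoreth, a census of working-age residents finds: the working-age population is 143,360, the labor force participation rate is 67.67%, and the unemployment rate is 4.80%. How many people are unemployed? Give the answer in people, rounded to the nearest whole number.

About 4,657 are unemployed.

Labor force = 0.6767 × 143,360 = 97,012.
Unemployed = 0.0480 × 97,012 ≈ 4,657.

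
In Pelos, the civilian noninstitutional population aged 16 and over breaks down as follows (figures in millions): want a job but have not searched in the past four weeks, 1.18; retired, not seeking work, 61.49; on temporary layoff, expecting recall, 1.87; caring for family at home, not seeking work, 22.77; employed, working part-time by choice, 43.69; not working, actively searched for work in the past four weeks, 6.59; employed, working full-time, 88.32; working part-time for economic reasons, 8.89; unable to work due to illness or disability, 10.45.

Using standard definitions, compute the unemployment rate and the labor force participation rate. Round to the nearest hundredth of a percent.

Unemployment rate ≈ 5.66%; labor force participation rate ≈ 60.90%.

Employed = 43.69 + 88.32 + 8.89 = 140.90 million (anyone who worked, including part-time for economic reasons, counts as employed).
Unemployed = 1.87 + 6.59 = 8.46 million (jobless and actively searching, or on temporary layoff).
Labor force = 140.90 + 8.46 = 149.36 million.
Not in labor force = 1.18 + 61.49 + 22.77 + 10.45 = 95.89 million (those not working and not actively searching are outside the labor force — including those who want a job but have given up searching).
Civilian working-age population = 149.36 + 95.89 = 245.25 million.
Unemployment rate = 8.46 / 149.36 = 5.66%.
Labor force participation rate = 149.36 / 245.25 = 60.90%.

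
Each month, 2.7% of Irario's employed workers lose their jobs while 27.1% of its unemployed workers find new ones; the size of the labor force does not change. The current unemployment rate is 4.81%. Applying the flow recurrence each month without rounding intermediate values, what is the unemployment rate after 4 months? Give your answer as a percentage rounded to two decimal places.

With a fixed labor force, u_{t+1} = u_t + s·(1−u_t) − f·u_t = u_t·(1−s−f) + s.
Here 1−s−f = 0.702 and s = 0.027.
u_1 = 0.048100 × 0.702 + 0.027 = 0.060766.
u_2 = 0.060766 × 0.702 + 0.027 = 0.069658.
u_3 = 0.069658 × 0.702 + 0.027 = 0.075900.
u_4 = 0.075900 × 0.702 + 0.027 = 0.080282.

Unemployment rate after four months ≈ 8.03%.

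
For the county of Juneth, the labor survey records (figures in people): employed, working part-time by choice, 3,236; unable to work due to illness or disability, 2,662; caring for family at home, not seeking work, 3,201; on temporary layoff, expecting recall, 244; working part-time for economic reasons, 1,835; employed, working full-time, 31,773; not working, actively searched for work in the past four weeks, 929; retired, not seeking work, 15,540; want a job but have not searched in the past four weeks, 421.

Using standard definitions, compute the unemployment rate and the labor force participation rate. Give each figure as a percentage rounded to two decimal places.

Unemployment rate ≈ 3.09%; labor force participation rate ≈ 63.53%.

Employed = 3,236 + 1,835 + 31,773 = 36,844 (anyone who worked, including part-time for economic reasons, counts as employed).
Unemployed = 244 + 929 = 1,173 (jobless and actively searching, or on temporary layoff).
Labor force = 36,844 + 1,173 = 38,017.
Not in labor force = 2,662 + 3,201 + 15,540 + 421 = 21,824 (those not working and not actively searching are outside the labor force — including those who want a job but have given up searching).
Civilian working-age population = 38,017 + 21,824 = 59,841.
Unemployment rate = 1,173 / 38,017 = 3.09%.
Labor force participation rate = 38,017 / 59,841 = 63.53%.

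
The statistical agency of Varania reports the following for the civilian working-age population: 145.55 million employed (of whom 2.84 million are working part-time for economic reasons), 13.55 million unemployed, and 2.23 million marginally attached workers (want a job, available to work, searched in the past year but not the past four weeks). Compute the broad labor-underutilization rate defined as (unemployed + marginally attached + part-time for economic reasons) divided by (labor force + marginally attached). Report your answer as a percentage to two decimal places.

Labor force = 145.55 + 13.55 = 159.10 million.
Numerator = 13.55 + 2.23 + 2.84 = 18.62 million.
Denominator = 159.10 + 2.23 = 161.33 million.
Broad rate = 18.62 / 161.33 = 11.54%.

Broad underutilization rate ≈ 11.54%.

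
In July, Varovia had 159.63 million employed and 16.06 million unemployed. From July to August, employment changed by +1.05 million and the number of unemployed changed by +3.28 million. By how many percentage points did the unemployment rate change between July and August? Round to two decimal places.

July: labor force = 159.63 + 16.06 = 175.69; u = 16.06/175.69 = 9.14%.
August: labor force = 160.68 + 19.34 = 180.02; u = 19.34/180.02 = 10.74%.
Change = 10.74% − 9.14% = +1.60 pp.

The unemployment rate changed by +1.60 percentage points.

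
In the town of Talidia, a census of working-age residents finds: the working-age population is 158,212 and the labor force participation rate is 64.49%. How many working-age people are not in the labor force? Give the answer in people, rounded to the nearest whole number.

About 56,181 are not in the labor force.

Share not in the labor force = 1 − 0.6449 = 0.3551.
Not in labor force = 0.3551 × 158,212 ≈ 56,181.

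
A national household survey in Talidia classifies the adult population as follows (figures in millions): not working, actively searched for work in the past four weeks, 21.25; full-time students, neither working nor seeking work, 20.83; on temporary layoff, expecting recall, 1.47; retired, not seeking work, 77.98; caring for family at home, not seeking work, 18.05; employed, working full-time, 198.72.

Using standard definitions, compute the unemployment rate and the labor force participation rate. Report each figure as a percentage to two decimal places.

Unemployment rate ≈ 10.26%; labor force participation rate ≈ 65.46%.

Employed = 198.72 million.
Unemployed = 21.25 + 1.47 = 22.72 million (jobless and actively searching, or on temporary layoff).
Labor force = 198.72 + 22.72 = 221.44 million.
Not in labor force = 20.83 + 77.98 + 18.05 = 116.86 million (those not working and not actively searching are outside the labor force).
Civilian working-age population = 221.44 + 116.86 = 338.30 million.
Unemployment rate = 22.72 / 221.44 = 10.26%.
Labor force participation rate = 221.44 / 338.30 = 65.46%.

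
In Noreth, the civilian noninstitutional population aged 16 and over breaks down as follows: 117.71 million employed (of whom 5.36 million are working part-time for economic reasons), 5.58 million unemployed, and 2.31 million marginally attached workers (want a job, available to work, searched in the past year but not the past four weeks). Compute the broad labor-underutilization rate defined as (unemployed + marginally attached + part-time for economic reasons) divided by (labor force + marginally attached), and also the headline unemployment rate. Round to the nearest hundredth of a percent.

Labor force = 117.71 + 5.58 = 123.29 million.
Numerator = 5.58 + 2.31 + 5.36 = 13.25 million.
Denominator = 123.29 + 2.31 = 125.60 million.
Broad rate = 13.25 / 125.60 = 10.55%.
Headline unemployment rate = 5.58 / 123.29 = 4.53%.

Broad underutilization rate ≈ 10.55%; headline unemployment rate ≈ 4.53%.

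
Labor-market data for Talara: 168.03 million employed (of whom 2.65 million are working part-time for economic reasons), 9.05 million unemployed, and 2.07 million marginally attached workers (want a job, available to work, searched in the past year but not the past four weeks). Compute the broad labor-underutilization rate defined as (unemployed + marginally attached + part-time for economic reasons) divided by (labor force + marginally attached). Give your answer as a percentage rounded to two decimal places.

Broad underutilization rate ≈ 7.69%.

Labor force = 168.03 + 9.05 = 177.08 million.
Numerator = 9.05 + 2.07 + 2.65 = 13.77 million.
Denominator = 177.08 + 2.07 = 179.15 million.
Broad rate = 13.77 / 179.15 = 7.69%.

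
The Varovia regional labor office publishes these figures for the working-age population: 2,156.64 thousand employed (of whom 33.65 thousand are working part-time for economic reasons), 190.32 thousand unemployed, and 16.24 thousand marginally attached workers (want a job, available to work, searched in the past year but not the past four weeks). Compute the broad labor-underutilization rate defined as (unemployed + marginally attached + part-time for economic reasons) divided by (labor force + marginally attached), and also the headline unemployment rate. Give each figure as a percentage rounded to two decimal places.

Broad underutilization rate ≈ 10.16%; headline unemployment rate ≈ 8.11%.

Labor force = 2,156.64 + 190.32 = 2,346.96 thousand.
Numerator = 190.32 + 16.24 + 33.65 = 240.21 thousand.
Denominator = 2,346.96 + 16.24 = 2,363.20 thousand.
Broad rate = 240.21 / 2,363.20 = 10.16%.
Headline unemployment rate = 190.32 / 2,346.96 = 8.11%.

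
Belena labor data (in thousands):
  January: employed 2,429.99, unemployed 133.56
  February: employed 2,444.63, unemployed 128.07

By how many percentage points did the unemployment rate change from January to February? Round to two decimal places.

January: labor force = 2,429.99 + 133.56 = 2,563.55; u = 133.56/2,563.55 = 5.21%.
February: labor force = 2,444.63 + 128.07 = 2,572.70; u = 128.07/2,572.70 = 4.98%.
Change = 4.98% − 5.21% = −0.23 pp.

The unemployment rate changed by −0.23 percentage points.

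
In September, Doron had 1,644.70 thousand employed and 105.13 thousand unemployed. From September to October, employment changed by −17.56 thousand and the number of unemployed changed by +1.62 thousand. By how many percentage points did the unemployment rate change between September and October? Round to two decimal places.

September: labor force = 1,644.70 + 105.13 = 1,749.83; u = 105.13/1,749.83 = 6.01%.
October: labor force = 1,627.14 + 106.75 = 1,733.89; u = 106.75/1,733.89 = 6.16%.
Change = 6.16% − 6.01% = +0.15 pp.

The unemployment rate changed by +0.15 percentage points.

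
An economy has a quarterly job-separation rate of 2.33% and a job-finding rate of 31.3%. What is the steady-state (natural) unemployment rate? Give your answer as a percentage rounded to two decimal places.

Steady-state unemployment rate ≈ 6.93%.

At steady state the flows balance: s·E = f·U, so U/(E+U) = s/(s+f).
u* = 2.33 / (2.33 + 31.3) = 2.33 / 33.63 = 6.93%.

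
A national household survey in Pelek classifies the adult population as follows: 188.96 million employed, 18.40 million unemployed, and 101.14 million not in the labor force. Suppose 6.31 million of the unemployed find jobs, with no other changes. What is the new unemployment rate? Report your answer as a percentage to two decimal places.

Initially, labor force = 188.96 + 18.40 = 207.36 million, so u = 18.40/207.36 = 8.87%.
After the change, unemployed falls and employed rises by 6.31; labor force unchanged → E = 195.27, U = 12.09, labor force = 207.36 million.
New unemployment rate = 12.09 / 207.36 = 5.83%.

New unemployment rate ≈ 5.83%.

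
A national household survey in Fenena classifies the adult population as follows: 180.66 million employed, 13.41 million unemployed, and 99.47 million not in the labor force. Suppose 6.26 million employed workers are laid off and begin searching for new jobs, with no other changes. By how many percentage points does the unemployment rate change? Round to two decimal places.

The unemployment rate changes by +3.23 percentage points.

Initially, labor force = 180.66 + 13.41 = 194.07 million, so u = 13.41/194.07 = 6.91%.
After the change, employed falls and unemployed rises by 6.26; labor force unchanged → E = 174.40, U = 19.67, labor force = 194.07 million.
New unemployment rate = 19.67 / 194.07 = 10.14%.
Change = 10.14% − 6.91% = +3.23 percentage points.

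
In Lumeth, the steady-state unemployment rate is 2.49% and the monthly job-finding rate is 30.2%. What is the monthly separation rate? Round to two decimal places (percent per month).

Separation rate ≈ 0.77% per month.

From u* = s/(s+f): s = u·f/(1−u).
s = 0.0249 × 30.2 / (1 − 0.0249) = 0.7520 / 0.9751 ≈ 0.77% per month.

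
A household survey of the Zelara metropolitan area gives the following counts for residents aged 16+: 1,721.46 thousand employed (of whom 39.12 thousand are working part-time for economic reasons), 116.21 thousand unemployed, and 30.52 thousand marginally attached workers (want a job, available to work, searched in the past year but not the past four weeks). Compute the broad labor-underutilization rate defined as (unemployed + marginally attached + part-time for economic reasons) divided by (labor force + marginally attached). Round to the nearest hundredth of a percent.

Broad underutilization rate ≈ 9.95%.

Labor force = 1,721.46 + 116.21 = 1,837.67 thousand.
Numerator = 116.21 + 30.52 + 39.12 = 185.85 thousand.
Denominator = 1,837.67 + 30.52 = 1,868.19 thousand.
Broad rate = 185.85 / 1,868.19 = 9.95%.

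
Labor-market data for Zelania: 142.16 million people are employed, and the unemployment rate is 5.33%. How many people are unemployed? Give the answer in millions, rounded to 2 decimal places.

Let U be the number unemployed. The labor force is E + U, and U/(E+U) = 0.0533.
So U = 0.0533 × 142.16 / (1 − 0.0533) = 7.5771 / 0.9467 ≈ 8.00 million.

About 8.00 million are unemployed.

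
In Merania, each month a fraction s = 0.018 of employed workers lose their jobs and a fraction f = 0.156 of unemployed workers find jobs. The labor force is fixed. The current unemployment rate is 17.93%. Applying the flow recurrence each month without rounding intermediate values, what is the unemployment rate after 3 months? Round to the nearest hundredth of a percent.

Unemployment rate after three months ≈ 14.62%.

With a fixed labor force, u_{t+1} = u_t + s·(1−u_t) − f·u_t = u_t·(1−s−f) + s.
Here 1−s−f = 0.826 and s = 0.018.
u_1 = 0.179300 × 0.826 + 0.018 = 0.166102.
u_2 = 0.166102 × 0.826 + 0.018 = 0.155200.
u_3 = 0.155200 × 0.826 + 0.018 = 0.146195.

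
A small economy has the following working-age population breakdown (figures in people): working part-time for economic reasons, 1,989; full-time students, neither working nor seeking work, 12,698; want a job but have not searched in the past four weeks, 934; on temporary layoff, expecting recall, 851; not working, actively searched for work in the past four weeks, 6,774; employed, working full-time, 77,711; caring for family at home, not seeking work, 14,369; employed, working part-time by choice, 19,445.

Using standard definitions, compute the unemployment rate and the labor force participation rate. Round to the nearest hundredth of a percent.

Employed = 1,989 + 77,711 + 19,445 = 99,145 (anyone who worked, including part-time for economic reasons, counts as employed).
Unemployed = 851 + 6,774 = 7,625 (jobless and actively searching, or on temporary layoff).
Labor force = 99,145 + 7,625 = 106,770.
Not in labor force = 12,698 + 934 + 14,369 = 28,001 (those not working and not actively searching are outside the labor force — including those who want a job but have given up searching).
Civilian working-age population = 106,770 + 28,001 = 134,771.
Unemployment rate = 7,625 / 106,770 = 7.14%.
Labor force participation rate = 106,770 / 134,771 = 79.22%.

Unemployment rate ≈ 7.14%; labor force participation rate ≈ 79.22%.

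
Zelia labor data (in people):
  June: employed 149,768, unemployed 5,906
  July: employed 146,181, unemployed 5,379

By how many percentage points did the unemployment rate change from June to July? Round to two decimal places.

The unemployment rate changed by −0.24 percentage points.

June: labor force = 149,768 + 5,906 = 155,674; u = 5,906/155,674 = 3.79%.
July: labor force = 146,181 + 5,379 = 151,560; u = 5,379/151,560 = 3.55%.
Change = 3.55% − 3.79% = −0.24 pp.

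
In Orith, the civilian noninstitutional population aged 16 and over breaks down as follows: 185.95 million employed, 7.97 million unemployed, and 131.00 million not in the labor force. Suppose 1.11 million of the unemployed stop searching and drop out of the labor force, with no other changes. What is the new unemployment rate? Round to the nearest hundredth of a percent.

New unemployment rate ≈ 3.56%.

Initially, labor force = 185.95 + 7.97 = 193.92 million, so u = 7.97/193.92 = 4.11%.
After the change, unemployed and labor force both fall by 1.11 → E = 185.95, U = 6.86, labor force = 192.81 million.
New unemployment rate = 6.86 / 192.81 = 3.56%.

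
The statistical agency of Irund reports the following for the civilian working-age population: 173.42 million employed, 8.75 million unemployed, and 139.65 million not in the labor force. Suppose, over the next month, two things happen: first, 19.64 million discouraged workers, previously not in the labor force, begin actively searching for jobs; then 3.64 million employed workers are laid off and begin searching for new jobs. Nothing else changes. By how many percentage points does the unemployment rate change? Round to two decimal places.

The unemployment rate changes by +11.07 percentage points.

Initially, labor force = 173.42 + 8.75 = 182.17 million, so u = 8.75/182.17 = 4.80%.
After the first change, unemployed and labor force both rise by 19.64 → E = 173.42, U = 28.39, labor force = 201.81 million.
After the second change, employed falls and unemployed rises by 3.64; labor force unchanged → E = 169.78, U = 32.03, labor force = 201.81 million.
New unemployment rate = 32.03 / 201.81 = 15.87%.
Change = 15.87% − 4.80% = +11.07 percentage points.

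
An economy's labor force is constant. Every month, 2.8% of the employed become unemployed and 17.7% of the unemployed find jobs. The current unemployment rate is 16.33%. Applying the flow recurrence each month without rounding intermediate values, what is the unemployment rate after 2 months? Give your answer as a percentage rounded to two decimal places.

Unemployment rate after two months ≈ 15.35%.

With a fixed labor force, u_{t+1} = u_t + s·(1−u_t) − f·u_t = u_t·(1−s−f) + s.
Here 1−s−f = 0.795 and s = 0.028.
u_1 = 0.163300 × 0.795 + 0.028 = 0.157824.
u_2 = 0.157824 × 0.795 + 0.028 = 0.153470.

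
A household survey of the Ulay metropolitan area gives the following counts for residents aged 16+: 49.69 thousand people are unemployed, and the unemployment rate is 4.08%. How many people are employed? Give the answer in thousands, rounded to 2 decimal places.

About 1,168.20 thousand are employed.

Labor force = U / u = 49.69 / 0.0408 ≈ 1,217.89 thousand.
Employed = labor force − unemployed = 1,217.89 − 49.69 = 1,168.20 thousand.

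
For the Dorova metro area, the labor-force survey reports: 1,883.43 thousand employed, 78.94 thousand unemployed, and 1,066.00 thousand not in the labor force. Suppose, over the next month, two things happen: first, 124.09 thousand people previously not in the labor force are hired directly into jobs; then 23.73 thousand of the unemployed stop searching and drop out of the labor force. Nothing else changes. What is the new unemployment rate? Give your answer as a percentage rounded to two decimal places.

New unemployment rate ≈ 2.68%.

Initially, labor force = 1,883.43 + 78.94 = 1,962.37 thousand, so u = 78.94/1,962.37 = 4.02%.
After the first change, employed and labor force both rise by 124.09; unemployed unchanged → E = 2,007.52, U = 78.94, labor force = 2,086.46 thousand.
After the second change, unemployed and labor force both fall by 23.73 → E = 2,007.52, U = 55.21, labor force = 2,062.73 thousand.
New unemployment rate = 55.21 / 2,062.73 = 2.68%.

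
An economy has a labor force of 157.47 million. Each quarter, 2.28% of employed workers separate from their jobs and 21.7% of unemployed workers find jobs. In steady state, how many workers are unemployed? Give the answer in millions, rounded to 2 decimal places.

Steady-state unemployment rate u* = s/(s+f) = 2.28/(2.28+21.7) = 0.095079.
Unemployed = u* × labor force = 0.095079 × 157.47 ≈ 14.97 million.

About 14.97 million are unemployed in steady state.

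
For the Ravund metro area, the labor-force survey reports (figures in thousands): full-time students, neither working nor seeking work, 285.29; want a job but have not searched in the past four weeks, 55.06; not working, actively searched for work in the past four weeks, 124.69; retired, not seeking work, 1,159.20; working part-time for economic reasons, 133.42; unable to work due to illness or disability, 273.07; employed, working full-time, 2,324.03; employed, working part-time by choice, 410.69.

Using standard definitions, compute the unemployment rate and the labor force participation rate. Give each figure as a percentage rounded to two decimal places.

Unemployment rate ≈ 4.17%; labor force participation rate ≈ 62.80%.

Employed = 133.42 + 2,324.03 + 410.69 = 2,868.14 thousand (anyone who worked, including part-time for economic reasons, counts as employed).
Unemployed = 124.69 thousand.
Labor force = 2,868.14 + 124.69 = 2,992.83 thousand.
Not in labor force = 285.29 + 55.06 + 1,159.20 + 273.07 = 1,772.62 thousand (those not working and not actively searching are outside the labor force — including those who want a job but have given up searching).
Civilian working-age population = 2,992.83 + 1,772.62 = 4,765.45 thousand.
Unemployment rate = 124.69 / 2,992.83 = 4.17%.
Labor force participation rate = 2,992.83 / 4,765.45 = 62.80%.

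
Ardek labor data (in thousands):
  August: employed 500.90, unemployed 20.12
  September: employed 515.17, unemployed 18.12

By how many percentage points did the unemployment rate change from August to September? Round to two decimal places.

August: labor force = 500.90 + 20.12 = 521.02; u = 20.12/521.02 = 3.86%.
September: labor force = 515.17 + 18.12 = 533.29; u = 18.12/533.29 = 3.40%.
Change = 3.40% − 3.86% = −0.46 pp.

The unemployment rate changed by −0.46 percentage points.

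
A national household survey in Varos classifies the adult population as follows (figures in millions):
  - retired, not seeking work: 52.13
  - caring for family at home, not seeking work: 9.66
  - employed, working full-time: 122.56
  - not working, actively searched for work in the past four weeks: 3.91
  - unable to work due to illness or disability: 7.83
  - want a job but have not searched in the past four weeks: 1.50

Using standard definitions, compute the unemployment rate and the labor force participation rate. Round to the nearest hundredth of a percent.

Unemployment rate ≈ 3.09%; labor force participation rate ≈ 64.01%.

Employed = 122.56 million.
Unemployed = 3.91 million.
Labor force = 122.56 + 3.91 = 126.47 million.
Not in labor force = 52.13 + 9.66 + 7.83 + 1.50 = 71.12 million (those not working and not actively searching are outside the labor force — including those who want a job but have given up searching).
Civilian working-age population = 126.47 + 71.12 = 197.59 million.
Unemployment rate = 3.91 / 126.47 = 3.09%.
Labor force participation rate = 126.47 / 197.59 = 64.01%.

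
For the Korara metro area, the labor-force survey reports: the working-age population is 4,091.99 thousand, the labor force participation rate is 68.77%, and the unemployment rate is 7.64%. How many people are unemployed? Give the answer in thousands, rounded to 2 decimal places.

About 214.99 thousand are unemployed.

Labor force = 0.6877 × 4,091.99 = 2,814.06 thousand.
Unemployed = 0.0764 × 2,814.06 ≈ 214.99 thousand.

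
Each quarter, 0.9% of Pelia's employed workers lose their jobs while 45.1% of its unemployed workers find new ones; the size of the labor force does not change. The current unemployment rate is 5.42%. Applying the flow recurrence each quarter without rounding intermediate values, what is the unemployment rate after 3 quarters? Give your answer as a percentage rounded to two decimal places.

With a fixed labor force, u_{t+1} = u_t + s·(1−u_t) − f·u_t = u_t·(1−s−f) + s.
Here 1−s−f = 0.540 and s = 0.009.
u_1 = 0.054200 × 0.540 + 0.009 = 0.038268.
u_2 = 0.038268 × 0.540 + 0.009 = 0.029665.
u_3 = 0.029665 × 0.540 + 0.009 = 0.025019.

Unemployment rate after three quarters ≈ 2.50%.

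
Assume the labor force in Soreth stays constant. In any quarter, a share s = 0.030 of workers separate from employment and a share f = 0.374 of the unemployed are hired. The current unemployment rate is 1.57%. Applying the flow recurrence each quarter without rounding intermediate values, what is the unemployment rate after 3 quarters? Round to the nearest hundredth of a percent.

Unemployment rate after three quarters ≈ 6.19%.

With a fixed labor force, u_{t+1} = u_t + s·(1−u_t) − f·u_t = u_t·(1−s−f) + s.
Here 1−s−f = 0.596 and s = 0.030.
u_1 = 0.015700 × 0.596 + 0.030 = 0.039357.
u_2 = 0.039357 × 0.596 + 0.030 = 0.053457.
u_3 = 0.053457 × 0.596 + 0.030 = 0.061860.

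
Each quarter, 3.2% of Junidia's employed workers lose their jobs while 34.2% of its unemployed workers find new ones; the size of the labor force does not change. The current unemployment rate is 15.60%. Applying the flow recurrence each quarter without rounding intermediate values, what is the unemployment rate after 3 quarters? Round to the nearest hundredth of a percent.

With a fixed labor force, u_{t+1} = u_t + s·(1−u_t) − f·u_t = u_t·(1−s−f) + s.
Here 1−s−f = 0.626 and s = 0.032.
u_1 = 0.156000 × 0.626 + 0.032 = 0.129656.
u_2 = 0.129656 × 0.626 + 0.032 = 0.113165.
u_3 = 0.113165 × 0.626 + 0.032 = 0.102841.

Unemployment rate after three quarters ≈ 10.28%.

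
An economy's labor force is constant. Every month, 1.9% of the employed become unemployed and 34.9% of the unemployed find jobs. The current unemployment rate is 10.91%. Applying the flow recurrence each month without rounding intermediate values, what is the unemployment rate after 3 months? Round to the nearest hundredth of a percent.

With a fixed labor force, u_{t+1} = u_t + s·(1−u_t) − f·u_t = u_t·(1−s−f) + s.
Here 1−s−f = 0.632 and s = 0.019.
u_1 = 0.109100 × 0.632 + 0.019 = 0.087951.
u_2 = 0.087951 × 0.632 + 0.019 = 0.074585.
u_3 = 0.074585 × 0.632 + 0.019 = 0.066138.

Unemployment rate after three months ≈ 6.61%.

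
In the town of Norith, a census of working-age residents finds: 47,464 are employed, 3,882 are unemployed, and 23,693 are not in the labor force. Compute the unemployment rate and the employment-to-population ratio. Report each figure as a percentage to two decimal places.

Labor force = employed + unemployed = 47,464 + 3,882 = 51,346.
Working-age population = 51,346 + 23,693 = 75,039.
Unemployment rate = 3,882 / 51,346 = 7.56%.
Employment-population ratio = 47,464 / 75,039 = 63.25%.

Unemployment rate ≈ 7.56%; employment-population ratio ≈ 63.25%.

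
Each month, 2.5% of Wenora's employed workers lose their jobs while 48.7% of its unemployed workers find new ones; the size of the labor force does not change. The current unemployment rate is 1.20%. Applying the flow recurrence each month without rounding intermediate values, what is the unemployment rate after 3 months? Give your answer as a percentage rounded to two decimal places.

Unemployment rate after three months ≈ 4.45%.

With a fixed labor force, u_{t+1} = u_t + s·(1−u_t) − f·u_t = u_t·(1−s−f) + s.
Here 1−s−f = 0.488 and s = 0.025.
u_1 = 0.012000 × 0.488 + 0.025 = 0.030856.
u_2 = 0.030856 × 0.488 + 0.025 = 0.040058.
u_3 = 0.040058 × 0.488 + 0.025 = 0.044548.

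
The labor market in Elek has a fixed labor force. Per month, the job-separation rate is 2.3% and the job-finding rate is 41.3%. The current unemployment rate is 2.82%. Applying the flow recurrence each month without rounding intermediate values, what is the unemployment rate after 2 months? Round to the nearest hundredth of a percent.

Unemployment rate after two months ≈ 4.49%.

With a fixed labor force, u_{t+1} = u_t + s·(1−u_t) − f·u_t = u_t·(1−s−f) + s.
Here 1−s−f = 0.564 and s = 0.023.
u_1 = 0.028200 × 0.564 + 0.023 = 0.038905.
u_2 = 0.038905 × 0.564 + 0.023 = 0.044942.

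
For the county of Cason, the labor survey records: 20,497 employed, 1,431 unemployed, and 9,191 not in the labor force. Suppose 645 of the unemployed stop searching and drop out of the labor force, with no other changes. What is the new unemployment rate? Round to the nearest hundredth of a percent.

New unemployment rate ≈ 3.69%.

Initially, labor force = 20,497 + 1,431 = 21,928, so u = 1,431/21,928 = 6.53%.
After the change, unemployed and labor force both fall by 645 → E = 20,497, U = 786, labor force = 21,283.
New unemployment rate = 786 / 21,283 = 3.69%.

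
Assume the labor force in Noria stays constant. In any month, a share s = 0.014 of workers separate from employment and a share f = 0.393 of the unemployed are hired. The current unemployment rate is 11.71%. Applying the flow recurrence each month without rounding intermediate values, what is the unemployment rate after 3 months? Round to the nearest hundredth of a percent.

Unemployment rate after three months ≈ 5.16%.

With a fixed labor force, u_{t+1} = u_t + s·(1−u_t) − f·u_t = u_t·(1−s−f) + s.
Here 1−s−f = 0.593 and s = 0.014.
u_1 = 0.117100 × 0.593 + 0.014 = 0.083440.
u_2 = 0.083440 × 0.593 + 0.014 = 0.063480.
u_3 = 0.063480 × 0.593 + 0.014 = 0.051644.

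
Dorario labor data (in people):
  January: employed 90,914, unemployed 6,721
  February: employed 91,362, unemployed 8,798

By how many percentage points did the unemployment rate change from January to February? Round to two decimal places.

January: labor force = 90,914 + 6,721 = 97,635; u = 6,721/97,635 = 6.88%.
February: labor force = 91,362 + 8,798 = 100,160; u = 8,798/100,160 = 8.78%.
Change = 8.78% − 6.88% = +1.90 pp.

The unemployment rate changed by +1.90 percentage points.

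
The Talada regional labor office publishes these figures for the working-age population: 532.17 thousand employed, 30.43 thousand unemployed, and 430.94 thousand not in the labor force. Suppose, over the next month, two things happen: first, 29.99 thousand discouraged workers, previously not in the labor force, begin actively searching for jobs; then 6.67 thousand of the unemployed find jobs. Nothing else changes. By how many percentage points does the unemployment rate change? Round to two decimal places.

Initially, labor force = 532.17 + 30.43 = 562.60 thousand, so u = 30.43/562.60 = 5.41%.
After the first change, unemployed and labor force both rise by 29.99 → E = 532.17, U = 60.42, labor force = 592.59 thousand.
After the second change, unemployed falls and employed rises by 6.67; labor force unchanged → E = 538.84, U = 53.75, labor force = 592.59 thousand.
New unemployment rate = 53.75 / 592.59 = 9.07%.
Change = 9.07% − 5.41% = +3.66 percentage points.

The unemployment rate changes by +3.66 percentage points.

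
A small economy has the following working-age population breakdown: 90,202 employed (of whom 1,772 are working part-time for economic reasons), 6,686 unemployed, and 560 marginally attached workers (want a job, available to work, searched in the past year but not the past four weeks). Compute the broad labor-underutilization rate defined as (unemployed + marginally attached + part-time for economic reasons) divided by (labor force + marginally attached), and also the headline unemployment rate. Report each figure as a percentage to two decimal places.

Labor force = 90,202 + 6,686 = 96,888.
Numerator = 6,686 + 560 + 1,772 = 9,018.
Denominator = 96,888 + 560 = 97,448.
Broad rate = 9,018 / 97,448 = 9.25%.
Headline unemployment rate = 6,686 / 96,888 = 6.90%.

Broad underutilization rate ≈ 9.25%; headline unemployment rate ≈ 6.90%.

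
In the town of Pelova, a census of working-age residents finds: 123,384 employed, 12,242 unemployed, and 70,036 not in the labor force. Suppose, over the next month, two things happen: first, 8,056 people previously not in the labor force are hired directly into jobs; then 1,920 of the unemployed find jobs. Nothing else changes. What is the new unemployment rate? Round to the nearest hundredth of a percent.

Initially, labor force = 123,384 + 12,242 = 135,626, so u = 12,242/135,626 = 9.03%.
After the first change, employed and labor force both rise by 8,056; unemployed unchanged → E = 131,440, U = 12,242, labor force = 143,682.
After the second change, unemployed falls and employed rises by 1,920; labor force unchanged → E = 133,360, U = 10,322, labor force = 143,682.
New unemployment rate = 10,322 / 143,682 = 7.18%.

New unemployment rate ≈ 7.18%.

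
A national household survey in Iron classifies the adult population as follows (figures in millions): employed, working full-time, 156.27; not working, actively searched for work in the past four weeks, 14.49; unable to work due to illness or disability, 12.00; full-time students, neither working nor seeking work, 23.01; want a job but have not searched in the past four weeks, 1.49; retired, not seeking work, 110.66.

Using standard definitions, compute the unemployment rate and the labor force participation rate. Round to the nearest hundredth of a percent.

Unemployment rate ≈ 8.49%; labor force participation rate ≈ 53.71%.

Employed = 156.27 million.
Unemployed = 14.49 million.
Labor force = 156.27 + 14.49 = 170.76 million.
Not in labor force = 12.00 + 23.01 + 1.49 + 110.66 = 147.16 million (those not working and not actively searching are outside the labor force — including those who want a job but have given up searching).
Civilian working-age population = 170.76 + 147.16 = 317.92 million.
Unemployment rate = 14.49 / 170.76 = 8.49%.
Labor force participation rate = 170.76 / 317.92 = 53.71%.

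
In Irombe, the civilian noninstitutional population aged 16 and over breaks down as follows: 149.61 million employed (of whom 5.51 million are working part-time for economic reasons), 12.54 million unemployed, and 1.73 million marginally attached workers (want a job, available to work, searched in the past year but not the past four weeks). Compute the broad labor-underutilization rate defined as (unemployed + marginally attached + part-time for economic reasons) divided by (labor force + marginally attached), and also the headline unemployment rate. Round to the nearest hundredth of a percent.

Labor force = 149.61 + 12.54 = 162.15 million.
Numerator = 12.54 + 1.73 + 5.51 = 19.78 million.
Denominator = 162.15 + 1.73 = 163.88 million.
Broad rate = 19.78 / 163.88 = 12.07%.
Headline unemployment rate = 12.54 / 162.15 = 7.73%.

Broad underutilization rate ≈ 12.07%; headline unemployment rate ≈ 7.73%.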